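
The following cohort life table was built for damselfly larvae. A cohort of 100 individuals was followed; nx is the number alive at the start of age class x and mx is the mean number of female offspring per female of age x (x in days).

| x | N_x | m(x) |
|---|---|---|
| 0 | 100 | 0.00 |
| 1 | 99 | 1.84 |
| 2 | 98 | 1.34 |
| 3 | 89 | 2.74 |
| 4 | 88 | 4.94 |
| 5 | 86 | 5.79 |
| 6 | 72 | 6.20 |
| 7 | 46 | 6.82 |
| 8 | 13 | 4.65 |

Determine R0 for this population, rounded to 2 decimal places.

lx = nx/n0 = nx/100: 1, 0.99, 0.98, 0.89, 0.88, 0.86, 0.72, 0.46, 0.13
lx·mx by age: 0, 1.8216, 1.3132, 2.4386, 4.3472, 4.9794, 4.464, 3.1372, 0.6045
R0 = Σ lx·mx = 23.1057 → 23.11

23.11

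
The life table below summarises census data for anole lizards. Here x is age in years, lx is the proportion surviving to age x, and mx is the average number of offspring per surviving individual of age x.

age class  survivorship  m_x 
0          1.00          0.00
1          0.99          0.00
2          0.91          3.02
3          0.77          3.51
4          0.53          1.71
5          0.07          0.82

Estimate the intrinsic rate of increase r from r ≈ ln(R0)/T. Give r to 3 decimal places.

R0 = Σ lx·mx = 0 + 0 + 2.7482 + 2.7027 + 0.9063 + 0.0574 = 6.4146
Σ x·lx·mx = 17.5167; T = 17.5167/6.4146 = 2.73075…
r ≈ ln(R0)/T = ln(6.4146)/2.73075… = 0.68061… → 0.681

0.681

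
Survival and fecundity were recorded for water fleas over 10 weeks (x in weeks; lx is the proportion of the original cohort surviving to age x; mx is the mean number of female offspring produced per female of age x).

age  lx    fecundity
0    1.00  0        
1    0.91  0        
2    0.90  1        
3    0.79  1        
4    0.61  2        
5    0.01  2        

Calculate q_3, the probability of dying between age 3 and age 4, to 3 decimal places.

0.228

q_3 = (l_3 − l_4) / l_3 = (0.79 − 0.61) / 0.79
     = 0.18 / 0.79 = 0.227848… → 0.228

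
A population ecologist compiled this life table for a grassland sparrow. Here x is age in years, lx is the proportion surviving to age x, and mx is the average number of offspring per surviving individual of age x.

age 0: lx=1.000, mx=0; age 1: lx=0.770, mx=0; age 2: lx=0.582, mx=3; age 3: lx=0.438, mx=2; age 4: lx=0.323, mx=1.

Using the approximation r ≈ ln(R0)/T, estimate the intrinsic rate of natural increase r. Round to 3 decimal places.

R0 = Σ lx·mx = 0 + 0 + 1.746 + 0.876 + 0.323 = 2.945
Σ x·lx·mx = 7.412; T = 7.412/2.945 = 2.51681…
r ≈ ln(R0)/T = ln(2.945)/2.51681… = 0.42916… → 0.429

0.429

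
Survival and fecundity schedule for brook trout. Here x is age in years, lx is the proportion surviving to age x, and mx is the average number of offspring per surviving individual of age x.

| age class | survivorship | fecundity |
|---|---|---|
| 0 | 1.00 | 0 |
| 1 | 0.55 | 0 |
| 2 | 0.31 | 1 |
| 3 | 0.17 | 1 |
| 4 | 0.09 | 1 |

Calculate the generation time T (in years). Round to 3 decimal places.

lx·mx: 0, 0, 0.31, 0.17, 0.09 → R0 = 0.57
x·lx·mx: 0, 0, 0.62, 0.51, 0.36 → Σ = 1.49
T = 1.49 / 0.57 = 2.614035… → 2.614

2.614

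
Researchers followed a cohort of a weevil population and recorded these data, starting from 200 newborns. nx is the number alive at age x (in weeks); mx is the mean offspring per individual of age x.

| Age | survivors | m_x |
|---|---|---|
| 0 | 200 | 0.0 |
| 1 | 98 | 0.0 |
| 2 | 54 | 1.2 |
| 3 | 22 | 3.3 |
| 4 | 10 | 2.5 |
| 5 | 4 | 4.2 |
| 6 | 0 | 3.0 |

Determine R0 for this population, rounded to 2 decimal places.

lx = nx/n0 = nx/200: 1, 0.49, 0.27, 0.11, 0.05, 0.02, 0
lx·mx by age: 0, 0, 0.324, 0.363, 0.125, 0.084, 0
R0 = Σ lx·mx = 0.896 → 0.90

0.90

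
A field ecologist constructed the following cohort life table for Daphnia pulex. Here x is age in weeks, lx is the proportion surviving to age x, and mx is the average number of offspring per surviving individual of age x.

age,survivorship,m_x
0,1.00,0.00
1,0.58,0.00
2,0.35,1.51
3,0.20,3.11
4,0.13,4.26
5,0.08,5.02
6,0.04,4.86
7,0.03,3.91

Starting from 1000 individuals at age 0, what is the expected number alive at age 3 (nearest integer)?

200

Expected survivors = N0 · l_3 = 1000 × 0.20 = 200 → 200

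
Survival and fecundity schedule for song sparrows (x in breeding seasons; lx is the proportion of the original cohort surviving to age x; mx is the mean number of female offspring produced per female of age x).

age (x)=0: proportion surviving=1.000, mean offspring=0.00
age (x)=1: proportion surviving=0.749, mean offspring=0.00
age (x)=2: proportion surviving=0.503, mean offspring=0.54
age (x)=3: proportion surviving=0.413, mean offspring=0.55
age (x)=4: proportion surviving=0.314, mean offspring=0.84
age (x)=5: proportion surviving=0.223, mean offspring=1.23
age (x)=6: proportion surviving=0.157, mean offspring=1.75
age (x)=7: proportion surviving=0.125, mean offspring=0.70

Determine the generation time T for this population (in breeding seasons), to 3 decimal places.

4.226

lx·mx: 0, 0, 0.27162, 0.22715, 0.26376, 0.27429, 0.27475, 0.0875 → R0 = 1.39907
x·lx·mx: 0, 0, 0.54324, 0.68145, 1.05504, 1.37145, 1.6485, 0.6125 → Σ = 5.91218
T = 5.91218 / 1.39907 = 4.225793… → 4.226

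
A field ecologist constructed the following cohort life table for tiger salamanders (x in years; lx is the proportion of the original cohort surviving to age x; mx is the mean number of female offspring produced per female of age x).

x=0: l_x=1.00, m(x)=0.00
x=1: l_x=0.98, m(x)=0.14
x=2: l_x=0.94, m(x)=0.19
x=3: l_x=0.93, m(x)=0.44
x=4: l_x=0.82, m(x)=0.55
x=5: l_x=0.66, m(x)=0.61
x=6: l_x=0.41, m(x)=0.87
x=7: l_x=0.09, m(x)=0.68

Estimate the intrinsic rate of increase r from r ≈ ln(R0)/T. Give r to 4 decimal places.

R0 = Σ lx·mx = 0 + 0.1372 + 0.1786 + 0.4092 + 0.451 + 0.4026 + 0.3567 + 0.0612 = 1.9965
Σ x·lx·mx = 8.1076; T = 8.1076/1.9965 = 4.06091…
r ≈ ln(R0)/T = ln(1.9965)/4.06091… = 0.170256… → 0.1703

0.1703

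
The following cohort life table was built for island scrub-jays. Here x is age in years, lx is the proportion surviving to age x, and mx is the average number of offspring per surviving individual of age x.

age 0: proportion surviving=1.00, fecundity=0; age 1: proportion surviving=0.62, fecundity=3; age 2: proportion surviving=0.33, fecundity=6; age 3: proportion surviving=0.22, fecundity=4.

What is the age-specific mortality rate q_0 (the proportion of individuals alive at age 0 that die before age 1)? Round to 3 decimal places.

0.380

q_0 = (l_0 − l_1) / l_0 = (1 − 0.62) / 1
     = 0.38 / 1 = 0.38 → 0.380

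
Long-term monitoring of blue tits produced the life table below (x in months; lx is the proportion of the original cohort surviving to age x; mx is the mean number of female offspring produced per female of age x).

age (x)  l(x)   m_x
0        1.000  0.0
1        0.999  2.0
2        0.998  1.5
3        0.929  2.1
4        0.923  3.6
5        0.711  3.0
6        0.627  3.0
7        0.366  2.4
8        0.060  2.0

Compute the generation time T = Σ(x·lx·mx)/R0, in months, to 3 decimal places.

3.860

lx·mx: 0, 1.998, 1.497, 1.9509, 3.3228, 2.133, 1.881, 0.8784, 0.12 → R0 = 13.7811
x·lx·mx: 0, 1.998, 2.994, 5.8527, 13.2912, 10.665, 11.286, 6.1488, 0.96 → Σ = 53.1957
T = 53.1957 / 13.7811 = 3.860047… → 3.860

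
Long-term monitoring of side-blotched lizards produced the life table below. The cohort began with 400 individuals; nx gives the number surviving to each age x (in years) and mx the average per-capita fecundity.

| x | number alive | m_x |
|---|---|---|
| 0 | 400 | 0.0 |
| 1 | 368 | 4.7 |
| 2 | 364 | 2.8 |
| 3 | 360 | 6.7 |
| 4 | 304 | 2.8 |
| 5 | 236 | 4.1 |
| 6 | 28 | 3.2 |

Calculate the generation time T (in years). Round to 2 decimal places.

2.80

lx = nx/n0 = nx/400: 1, 0.92, 0.91, 0.9, 0.76, 0.59, 0.07
lx·mx: 0, 4.324, 2.548, 6.03, 2.128, 2.419, 0.224 → R0 = 17.673
x·lx·mx: 0, 4.324, 5.096, 18.09, 8.512, 12.095, 1.344 → Σ = 49.461
T = 49.461 / 17.673 = 2.798676… → 2.80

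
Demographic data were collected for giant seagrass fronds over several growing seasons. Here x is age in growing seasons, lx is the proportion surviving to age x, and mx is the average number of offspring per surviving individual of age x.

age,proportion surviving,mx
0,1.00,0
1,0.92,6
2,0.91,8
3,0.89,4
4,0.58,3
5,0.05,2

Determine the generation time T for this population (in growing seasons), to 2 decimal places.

2.10

lx·mx: 0, 5.52, 7.28, 3.56, 1.74, 0.1 → R0 = 18.2
x·lx·mx: 0, 5.52, 14.56, 10.68, 6.96, 0.5 → Σ = 38.22
T = 38.22 / 18.2 = 2.1 → 2.10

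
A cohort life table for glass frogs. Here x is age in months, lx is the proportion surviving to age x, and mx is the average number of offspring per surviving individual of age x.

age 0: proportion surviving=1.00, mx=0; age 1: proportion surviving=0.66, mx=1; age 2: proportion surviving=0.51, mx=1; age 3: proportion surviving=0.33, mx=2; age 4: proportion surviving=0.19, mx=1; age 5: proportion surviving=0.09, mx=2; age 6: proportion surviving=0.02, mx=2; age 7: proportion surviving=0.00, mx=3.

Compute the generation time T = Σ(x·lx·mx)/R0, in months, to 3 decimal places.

lx·mx: 0, 0.66, 0.51, 0.66, 0.19, 0.18, 0.04, 0 → R0 = 2.24
x·lx·mx: 0, 0.66, 1.02, 1.98, 0.76, 0.9, 0.24, 0 → Σ = 5.56
T = 5.56 / 2.24 = 2.482143… → 2.482

2.482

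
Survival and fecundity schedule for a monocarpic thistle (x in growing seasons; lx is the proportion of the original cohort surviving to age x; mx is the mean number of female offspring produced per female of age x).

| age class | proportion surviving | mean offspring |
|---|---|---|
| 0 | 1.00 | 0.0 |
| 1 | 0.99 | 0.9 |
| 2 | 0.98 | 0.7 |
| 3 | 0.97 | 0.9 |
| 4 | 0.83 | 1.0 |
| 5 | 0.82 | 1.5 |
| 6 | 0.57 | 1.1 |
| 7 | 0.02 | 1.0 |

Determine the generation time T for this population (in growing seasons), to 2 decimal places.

3.54

lx·mx: 0, 0.891, 0.686, 0.873, 0.83, 1.23, 0.627, 0.02 → R0 = 5.157
x·lx·mx: 0, 0.891, 1.372, 2.619, 3.32, 6.15, 3.762, 0.14 → Σ = 18.254
T = 18.254 / 5.157 = 3.539655… → 3.54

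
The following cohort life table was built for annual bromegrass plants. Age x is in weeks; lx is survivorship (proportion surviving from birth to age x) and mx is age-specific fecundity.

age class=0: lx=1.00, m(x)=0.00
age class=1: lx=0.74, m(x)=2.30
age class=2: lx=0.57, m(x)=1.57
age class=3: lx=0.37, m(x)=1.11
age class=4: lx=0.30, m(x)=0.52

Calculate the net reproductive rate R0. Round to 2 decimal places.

3.16

lx·mx by age: 0, 1.702, 0.8949, 0.4107, 0.156
R0 = Σ lx·mx = 3.1636 → 3.16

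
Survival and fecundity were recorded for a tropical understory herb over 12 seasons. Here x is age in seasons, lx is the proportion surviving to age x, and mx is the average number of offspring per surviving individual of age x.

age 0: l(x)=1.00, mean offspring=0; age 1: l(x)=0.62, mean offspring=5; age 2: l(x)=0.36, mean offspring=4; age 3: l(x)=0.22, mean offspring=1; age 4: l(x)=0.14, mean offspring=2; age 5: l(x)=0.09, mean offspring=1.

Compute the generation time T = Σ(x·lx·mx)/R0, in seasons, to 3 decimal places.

lx·mx: 0, 3.1, 1.44, 0.22, 0.28, 0.09 → R0 = 5.13
x·lx·mx: 0, 3.1, 2.88, 0.66, 1.12, 0.45 → Σ = 8.21
T = 8.21 / 5.13 = 1.60039… → 1.600

1.600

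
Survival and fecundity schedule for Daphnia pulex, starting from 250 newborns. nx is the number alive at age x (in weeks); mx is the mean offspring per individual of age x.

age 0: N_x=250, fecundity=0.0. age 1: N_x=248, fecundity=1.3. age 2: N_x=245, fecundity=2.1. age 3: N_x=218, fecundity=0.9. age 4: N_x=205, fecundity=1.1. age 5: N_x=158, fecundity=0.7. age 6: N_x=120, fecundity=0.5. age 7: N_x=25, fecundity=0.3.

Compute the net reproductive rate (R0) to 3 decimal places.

lx = nx/n0 = nx/250: 1, 0.992, 0.98, 0.872, 0.82, 0.632, 0.48, 0.1
lx·mx by age: 0, 1.2896, 2.058, 0.7848, 0.902, 0.4424, 0.24, 0.03
R0 = Σ lx·mx = 5.7468 → 5.747

5.747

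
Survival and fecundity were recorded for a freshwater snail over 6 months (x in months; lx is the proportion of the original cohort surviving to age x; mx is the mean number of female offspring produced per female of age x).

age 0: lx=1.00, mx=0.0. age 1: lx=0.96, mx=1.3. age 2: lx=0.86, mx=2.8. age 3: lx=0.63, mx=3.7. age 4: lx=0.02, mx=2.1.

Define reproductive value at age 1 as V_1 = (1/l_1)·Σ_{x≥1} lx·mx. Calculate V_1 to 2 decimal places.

6.28

lx·mx for x ≥ 1: 1.248, 2.408, 2.331, 0.042 → sum = 6.029
V_1 = 6.029 / l_1 = 6.029 / 0.96 = 6.280208… → 6.28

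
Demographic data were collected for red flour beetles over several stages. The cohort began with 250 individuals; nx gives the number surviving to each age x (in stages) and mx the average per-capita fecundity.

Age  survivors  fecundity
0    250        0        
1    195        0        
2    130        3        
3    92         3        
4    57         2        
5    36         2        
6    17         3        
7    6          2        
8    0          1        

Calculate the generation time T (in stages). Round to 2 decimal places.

lx = nx/n0 = nx/250: 1, 0.78, 0.52, 0.368, 0.228, 0.144, 0.068, 0.024, 0
lx·mx: 0, 0, 1.56, 1.104, 0.456, 0.288, 0.204, 0.048, 0 → R0 = 3.66
x·lx·mx: 0, 0, 3.12, 3.312, 1.824, 1.44, 1.224, 0.336, 0 → Σ = 11.256
T = 11.256 / 3.66 = 3.07541… → 3.08

3.08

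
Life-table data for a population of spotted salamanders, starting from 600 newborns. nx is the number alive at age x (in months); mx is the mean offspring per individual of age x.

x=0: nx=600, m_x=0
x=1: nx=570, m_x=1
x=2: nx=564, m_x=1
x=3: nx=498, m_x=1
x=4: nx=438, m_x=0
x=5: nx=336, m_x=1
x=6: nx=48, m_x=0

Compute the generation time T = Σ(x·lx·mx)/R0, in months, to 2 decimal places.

lx = nx/n0 = nx/600: 1, 0.95, 0.94, 0.83, 0.73, 0.56, 0.08
lx·mx: 0, 0.95, 0.94, 0.83, 0, 0.56, 0 → R0 = 3.28
x·lx·mx: 0, 0.95, 1.88, 2.49, 0, 2.8, 0 → Σ = 8.12
T = 8.12 / 3.28 = 2.47561… → 2.48

2.48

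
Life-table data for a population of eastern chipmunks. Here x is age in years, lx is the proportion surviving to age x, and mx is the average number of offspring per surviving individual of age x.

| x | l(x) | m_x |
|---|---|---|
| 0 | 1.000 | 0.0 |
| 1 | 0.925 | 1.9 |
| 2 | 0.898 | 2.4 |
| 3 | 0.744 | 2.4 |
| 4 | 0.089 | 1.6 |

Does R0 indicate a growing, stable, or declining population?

R0 = Σ lx·mx = 0 + 1.7575 + 2.1552 + 1.7856 + 0.1424 = 5.8407
R0 > 1, so the population is growing.

growing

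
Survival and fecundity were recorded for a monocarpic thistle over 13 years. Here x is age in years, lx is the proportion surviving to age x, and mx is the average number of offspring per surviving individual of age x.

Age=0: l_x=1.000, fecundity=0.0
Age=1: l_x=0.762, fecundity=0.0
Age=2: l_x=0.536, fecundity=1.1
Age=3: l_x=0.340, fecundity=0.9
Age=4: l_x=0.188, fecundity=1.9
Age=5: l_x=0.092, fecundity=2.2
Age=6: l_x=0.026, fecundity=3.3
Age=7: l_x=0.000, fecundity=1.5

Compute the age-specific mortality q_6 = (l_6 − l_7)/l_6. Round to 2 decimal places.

1.00

q_6 = (l_6 − l_7) / l_6 = (0.026 − 0) / 0.026
     = 0.026 / 0.026 = 1 → 1.00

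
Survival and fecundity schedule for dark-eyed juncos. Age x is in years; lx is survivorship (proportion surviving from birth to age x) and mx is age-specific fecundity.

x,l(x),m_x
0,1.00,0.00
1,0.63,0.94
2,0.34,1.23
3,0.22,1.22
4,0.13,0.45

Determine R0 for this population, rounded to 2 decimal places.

1.34

lx·mx by age: 0, 0.5922, 0.4182, 0.2684, 0.0585
R0 = Σ lx·mx = 1.3373 → 1.34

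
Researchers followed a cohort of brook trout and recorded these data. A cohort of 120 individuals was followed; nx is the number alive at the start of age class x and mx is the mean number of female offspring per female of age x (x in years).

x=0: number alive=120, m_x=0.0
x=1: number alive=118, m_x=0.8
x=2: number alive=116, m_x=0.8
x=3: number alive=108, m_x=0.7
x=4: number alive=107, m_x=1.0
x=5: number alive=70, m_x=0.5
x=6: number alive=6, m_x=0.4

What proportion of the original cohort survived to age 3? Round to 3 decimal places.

l_3 = n_3/n_0 = 108/120 = 0.9 → 0.900

0.900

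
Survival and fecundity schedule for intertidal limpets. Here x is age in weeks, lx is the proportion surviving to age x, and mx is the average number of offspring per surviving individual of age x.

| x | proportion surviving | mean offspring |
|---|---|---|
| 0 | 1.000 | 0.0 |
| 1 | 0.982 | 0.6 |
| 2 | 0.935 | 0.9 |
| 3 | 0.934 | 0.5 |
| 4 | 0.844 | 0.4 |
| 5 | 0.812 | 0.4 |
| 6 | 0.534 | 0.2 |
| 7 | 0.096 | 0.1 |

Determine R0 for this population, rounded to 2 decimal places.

2.68

lx·mx by age: 0, 0.5892, 0.8415, 0.467, 0.3376, 0.3248, 0.1068, 0.0096
R0 = Σ lx·mx = 2.6765 → 2.68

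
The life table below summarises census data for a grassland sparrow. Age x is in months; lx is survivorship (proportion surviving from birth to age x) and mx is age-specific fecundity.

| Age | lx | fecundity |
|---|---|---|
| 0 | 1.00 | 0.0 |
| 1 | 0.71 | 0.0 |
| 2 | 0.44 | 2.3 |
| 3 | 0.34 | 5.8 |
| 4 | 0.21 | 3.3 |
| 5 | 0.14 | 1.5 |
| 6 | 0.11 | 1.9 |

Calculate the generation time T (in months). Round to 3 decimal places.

3.178

lx·mx: 0, 0, 1.012, 1.972, 0.693, 0.21, 0.209 → R0 = 4.096
x·lx·mx: 0, 0, 2.024, 5.916, 2.772, 1.05, 1.254 → Σ = 13.016
T = 13.016 / 4.096 = 3.177734… → 3.178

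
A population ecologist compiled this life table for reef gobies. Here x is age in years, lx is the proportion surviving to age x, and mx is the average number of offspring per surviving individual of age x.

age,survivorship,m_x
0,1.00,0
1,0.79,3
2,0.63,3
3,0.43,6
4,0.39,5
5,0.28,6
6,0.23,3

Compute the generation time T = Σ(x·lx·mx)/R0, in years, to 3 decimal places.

lx·mx: 0, 2.37, 1.89, 2.58, 1.95, 1.68, 0.69 → R0 = 11.16
x·lx·mx: 0, 2.37, 3.78, 7.74, 7.8, 8.4, 4.14 → Σ = 34.23
T = 34.23 / 11.16 = 3.067204… → 3.067

3.067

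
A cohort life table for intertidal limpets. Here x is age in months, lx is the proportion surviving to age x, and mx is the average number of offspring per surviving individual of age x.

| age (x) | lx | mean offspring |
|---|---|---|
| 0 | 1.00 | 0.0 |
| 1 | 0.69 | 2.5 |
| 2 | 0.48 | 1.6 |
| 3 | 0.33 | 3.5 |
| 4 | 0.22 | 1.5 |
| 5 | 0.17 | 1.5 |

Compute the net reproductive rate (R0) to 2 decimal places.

lx·mx by age: 0, 1.725, 0.768, 1.155, 0.33, 0.255
R0 = Σ lx·mx = 4.233 → 4.23

4.23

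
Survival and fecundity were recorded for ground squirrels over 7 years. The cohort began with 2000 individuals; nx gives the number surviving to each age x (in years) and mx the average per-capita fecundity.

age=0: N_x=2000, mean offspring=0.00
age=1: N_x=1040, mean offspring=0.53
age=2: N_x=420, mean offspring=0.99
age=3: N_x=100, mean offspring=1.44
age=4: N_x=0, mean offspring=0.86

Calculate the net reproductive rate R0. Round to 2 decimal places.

lx = nx/n0 = nx/2000: 1, 0.52, 0.21, 0.05, 0
lx·mx by age: 0, 0.2756, 0.2079, 0.072, 0
R0 = Σ lx·mx = 0.5555 → 0.56

0.56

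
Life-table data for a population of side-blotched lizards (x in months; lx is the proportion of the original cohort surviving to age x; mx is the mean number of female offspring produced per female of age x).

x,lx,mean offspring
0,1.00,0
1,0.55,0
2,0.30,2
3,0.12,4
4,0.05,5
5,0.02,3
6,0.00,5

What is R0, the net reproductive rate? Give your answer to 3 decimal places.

1.390

lx·mx by age: 0, 0, 0.6, 0.48, 0.25, 0.06, 0
R0 = Σ lx·mx = 1.39 → 1.390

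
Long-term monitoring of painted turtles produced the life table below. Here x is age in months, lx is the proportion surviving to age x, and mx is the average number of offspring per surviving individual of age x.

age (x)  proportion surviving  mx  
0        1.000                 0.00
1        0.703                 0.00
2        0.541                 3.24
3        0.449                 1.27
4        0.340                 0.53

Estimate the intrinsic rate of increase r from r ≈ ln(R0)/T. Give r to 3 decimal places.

R0 = Σ lx·mx = 0 + 0 + 1.75284 + 0.57023 + 0.1802 = 2.50327
Σ x·lx·mx = 5.93717; T = 5.93717/2.50327 = 2.37177…
r ≈ ln(R0)/T = ln(2.50327)/2.37177… = 0.38688… → 0.387

0.387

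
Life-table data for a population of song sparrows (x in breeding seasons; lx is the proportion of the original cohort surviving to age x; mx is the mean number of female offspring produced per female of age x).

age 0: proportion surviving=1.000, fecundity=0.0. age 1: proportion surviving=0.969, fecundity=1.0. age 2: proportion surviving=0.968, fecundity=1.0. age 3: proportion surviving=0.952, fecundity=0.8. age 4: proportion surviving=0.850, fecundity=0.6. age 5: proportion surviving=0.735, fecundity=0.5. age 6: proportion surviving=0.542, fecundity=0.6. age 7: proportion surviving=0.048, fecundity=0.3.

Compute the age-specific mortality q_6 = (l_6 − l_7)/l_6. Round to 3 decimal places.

0.911

q_6 = (l_6 − l_7) / l_6 = (0.542 − 0.048) / 0.542
     = 0.494 / 0.542 = 0.911439… → 0.911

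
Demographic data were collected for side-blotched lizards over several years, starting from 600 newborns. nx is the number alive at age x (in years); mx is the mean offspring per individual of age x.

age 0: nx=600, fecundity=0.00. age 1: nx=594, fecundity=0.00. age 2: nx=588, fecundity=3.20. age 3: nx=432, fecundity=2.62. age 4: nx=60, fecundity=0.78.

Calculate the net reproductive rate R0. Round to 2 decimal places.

5.10

lx = nx/n0 = nx/600: 1, 0.99, 0.98, 0.72, 0.1
lx·mx by age: 0, 0, 3.136, 1.8864, 0.078
R0 = Σ lx·mx = 5.1004 → 5.10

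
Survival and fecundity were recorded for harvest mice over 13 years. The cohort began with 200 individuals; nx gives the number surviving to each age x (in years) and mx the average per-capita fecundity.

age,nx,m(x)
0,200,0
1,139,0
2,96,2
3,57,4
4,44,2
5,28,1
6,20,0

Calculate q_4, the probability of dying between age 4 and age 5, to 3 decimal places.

0.364

lx = nx/n0 = nx/200: 1, 0.695, 0.48, 0.285, 0.22, 0.14, 0.1
q_4 = (l_4 − l_5) / l_4 = (0.22 − 0.14) / 0.22
     = 0.08 / 0.22 = 0.363636… → 0.364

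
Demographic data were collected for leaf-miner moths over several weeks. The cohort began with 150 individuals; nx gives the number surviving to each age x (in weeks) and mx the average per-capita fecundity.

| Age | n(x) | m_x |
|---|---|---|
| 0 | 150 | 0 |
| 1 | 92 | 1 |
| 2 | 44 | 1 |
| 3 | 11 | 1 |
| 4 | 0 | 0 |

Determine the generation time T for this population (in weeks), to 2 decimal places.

lx = nx/n0 = nx/150: 1, 0.61333…, 0.29333…, 0.07333…, 0
lx·mx: 0, 0.613333…, 0.293333…, 0.073333…, 0 → R0 = 0.98…
x·lx·mx: 0, 0.613333…, 0.586667…, 0.22…, 0 → Σ = 1.42…
T = 1.42… / 0.98… = 1.44898… → 1.45

1.45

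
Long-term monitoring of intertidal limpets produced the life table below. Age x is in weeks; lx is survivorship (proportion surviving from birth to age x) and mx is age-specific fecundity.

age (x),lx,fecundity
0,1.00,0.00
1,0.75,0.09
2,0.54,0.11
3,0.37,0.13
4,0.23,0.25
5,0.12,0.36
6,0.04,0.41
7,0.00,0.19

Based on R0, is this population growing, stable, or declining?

R0 = Σ lx·mx = 0 + 0.0675 + 0.0594 + 0.0481 + 0.0575 + 0.0432 + 0.0164 + 0 = 0.2921
R0 < 1, so the population is declining.

declining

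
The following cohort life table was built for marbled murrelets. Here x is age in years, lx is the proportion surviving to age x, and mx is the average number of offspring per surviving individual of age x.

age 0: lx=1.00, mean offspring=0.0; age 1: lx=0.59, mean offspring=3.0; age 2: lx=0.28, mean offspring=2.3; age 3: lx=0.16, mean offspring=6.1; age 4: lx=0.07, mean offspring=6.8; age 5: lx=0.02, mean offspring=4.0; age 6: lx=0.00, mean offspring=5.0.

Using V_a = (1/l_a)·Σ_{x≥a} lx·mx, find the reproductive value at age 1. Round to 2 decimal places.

6.69

lx·mx for x ≥ 1: 1.77, 0.644, 0.976, 0.476, 0.08, 0 → sum = 3.946
V_1 = 3.946 / l_1 = 3.946 / 0.59 = 6.688136… → 6.69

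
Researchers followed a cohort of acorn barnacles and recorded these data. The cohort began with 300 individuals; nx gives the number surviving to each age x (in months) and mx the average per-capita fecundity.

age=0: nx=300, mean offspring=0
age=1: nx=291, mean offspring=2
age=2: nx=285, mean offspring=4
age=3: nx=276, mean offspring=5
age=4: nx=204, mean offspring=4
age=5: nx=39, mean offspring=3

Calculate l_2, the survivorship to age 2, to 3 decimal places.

l_2 = n_2/n_0 = 285/300 = 0.95 → 0.950

0.950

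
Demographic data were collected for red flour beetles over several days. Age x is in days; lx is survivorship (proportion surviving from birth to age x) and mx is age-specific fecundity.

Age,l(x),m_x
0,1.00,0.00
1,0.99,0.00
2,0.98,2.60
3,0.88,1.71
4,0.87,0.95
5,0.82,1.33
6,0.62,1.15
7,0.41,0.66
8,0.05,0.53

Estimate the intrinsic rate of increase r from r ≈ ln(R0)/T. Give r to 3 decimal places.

0.548

R0 = Σ lx·mx = 0 + 0 + 2.548 + 1.5048 + 0.8265 + 1.0906 + 0.713 + 0.2706 + 0.0265 = 6.98
Σ x·lx·mx = 24.7536; T = 24.7536/6.98 = 3.54636…
r ≈ ln(R0)/T = ln(6.98)/3.54636… = 0.5479… → 0.548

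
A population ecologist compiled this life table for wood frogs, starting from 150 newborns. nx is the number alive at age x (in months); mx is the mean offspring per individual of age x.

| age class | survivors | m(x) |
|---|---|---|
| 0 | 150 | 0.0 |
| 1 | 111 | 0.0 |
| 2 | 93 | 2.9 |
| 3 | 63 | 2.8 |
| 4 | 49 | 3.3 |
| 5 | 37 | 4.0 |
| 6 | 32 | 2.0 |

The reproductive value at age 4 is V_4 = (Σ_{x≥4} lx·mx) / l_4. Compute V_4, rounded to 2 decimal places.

7.63

lx = nx/n0 = nx/150: 1, 0.74, 0.62, 0.42, 0.32667…, 0.24667…, 0.21333…
lx·mx for x ≥ 4: 1.078…, 0.986667…, 0.426667… → sum = 2.491333…
V_4 = 2.491333… / l_4 = 2.491333… / 0.326667… = 7.626531… → 7.63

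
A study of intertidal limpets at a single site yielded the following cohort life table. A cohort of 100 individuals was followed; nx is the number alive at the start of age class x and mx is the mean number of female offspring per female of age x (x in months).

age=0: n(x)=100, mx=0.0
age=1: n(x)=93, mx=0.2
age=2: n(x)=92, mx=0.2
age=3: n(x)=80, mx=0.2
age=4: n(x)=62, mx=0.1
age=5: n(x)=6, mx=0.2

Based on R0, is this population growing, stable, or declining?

declining

lx = nx/n0 = nx/100: 1, 0.93, 0.92, 0.8, 0.62, 0.06
R0 = Σ lx·mx = 0 + 0.186 + 0.184 + 0.16 + 0.062 + 0.012 = 0.604
R0 < 1, so the population is declining.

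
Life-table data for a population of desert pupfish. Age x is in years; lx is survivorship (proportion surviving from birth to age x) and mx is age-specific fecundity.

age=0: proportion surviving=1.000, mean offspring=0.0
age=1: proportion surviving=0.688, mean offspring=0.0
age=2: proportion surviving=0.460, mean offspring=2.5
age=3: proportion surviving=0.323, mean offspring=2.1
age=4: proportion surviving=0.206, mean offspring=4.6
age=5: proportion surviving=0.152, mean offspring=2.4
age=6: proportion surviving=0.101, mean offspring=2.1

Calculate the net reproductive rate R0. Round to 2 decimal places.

lx·mx by age: 0, 0, 1.15, 0.6783, 0.9476, 0.3648, 0.2121
R0 = Σ lx·mx = 3.3528 → 3.35

3.35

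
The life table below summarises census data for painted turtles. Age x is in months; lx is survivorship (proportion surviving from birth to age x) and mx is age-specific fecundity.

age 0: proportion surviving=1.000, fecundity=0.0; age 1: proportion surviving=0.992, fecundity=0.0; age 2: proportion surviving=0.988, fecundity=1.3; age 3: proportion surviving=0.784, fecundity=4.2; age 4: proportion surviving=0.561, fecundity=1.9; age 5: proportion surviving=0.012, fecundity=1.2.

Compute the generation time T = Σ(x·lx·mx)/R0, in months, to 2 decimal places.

lx·mx: 0, 0, 1.2844, 3.2928, 1.0659, 0.0144 → R0 = 5.6575
x·lx·mx: 0, 0, 2.5688, 9.8784, 4.2636, 0.072 → Σ = 16.7828
T = 16.7828 / 5.6575 = 2.966469… → 2.97

2.97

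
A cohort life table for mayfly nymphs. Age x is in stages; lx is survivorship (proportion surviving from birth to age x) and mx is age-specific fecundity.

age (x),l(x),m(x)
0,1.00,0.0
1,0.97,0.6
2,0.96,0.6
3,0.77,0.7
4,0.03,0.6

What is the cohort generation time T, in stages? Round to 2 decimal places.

lx·mx: 0, 0.582, 0.576, 0.539, 0.018 → R0 = 1.715
x·lx·mx: 0, 0.582, 1.152, 1.617, 0.072 → Σ = 3.423
T = 3.423 / 1.715 = 1.995918… → 2.00

2.00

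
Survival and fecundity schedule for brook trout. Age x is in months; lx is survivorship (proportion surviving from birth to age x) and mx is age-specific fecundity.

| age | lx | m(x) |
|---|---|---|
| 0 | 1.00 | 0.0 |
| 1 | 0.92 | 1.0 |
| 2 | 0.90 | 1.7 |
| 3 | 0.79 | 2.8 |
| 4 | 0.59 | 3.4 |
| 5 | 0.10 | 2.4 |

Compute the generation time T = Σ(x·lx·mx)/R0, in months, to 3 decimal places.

lx·mx: 0, 0.92, 1.53, 2.212, 2.006, 0.24 → R0 = 6.908
x·lx·mx: 0, 0.92, 3.06, 6.636, 8.024, 1.2 → Σ = 19.84
T = 19.84 / 6.908 = 2.872032… → 2.872

2.872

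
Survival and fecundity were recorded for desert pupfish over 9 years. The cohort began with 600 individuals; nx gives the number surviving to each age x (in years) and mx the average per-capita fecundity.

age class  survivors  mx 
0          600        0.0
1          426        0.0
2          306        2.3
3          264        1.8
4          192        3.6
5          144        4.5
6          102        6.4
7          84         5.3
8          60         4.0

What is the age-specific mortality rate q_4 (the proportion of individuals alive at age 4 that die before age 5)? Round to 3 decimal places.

lx = nx/n0 = nx/600: 1, 0.71, 0.51, 0.44, 0.32, 0.24, 0.17, 0.14, 0.1
q_4 = (l_4 − l_5) / l_4 = (0.32 − 0.24) / 0.32
     = 0.08 / 0.32 = 0.25 → 0.250

0.250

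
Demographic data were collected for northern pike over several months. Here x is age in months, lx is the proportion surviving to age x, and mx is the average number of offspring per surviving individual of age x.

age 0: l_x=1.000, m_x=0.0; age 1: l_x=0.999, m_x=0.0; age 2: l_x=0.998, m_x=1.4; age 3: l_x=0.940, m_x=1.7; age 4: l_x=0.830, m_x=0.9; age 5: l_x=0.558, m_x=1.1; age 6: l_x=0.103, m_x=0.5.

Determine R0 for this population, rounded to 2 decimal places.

lx·mx by age: 0, 0, 1.3972, 1.598, 0.747, 0.6138, 0.0515
R0 = Σ lx·mx = 4.4075 → 4.41

4.41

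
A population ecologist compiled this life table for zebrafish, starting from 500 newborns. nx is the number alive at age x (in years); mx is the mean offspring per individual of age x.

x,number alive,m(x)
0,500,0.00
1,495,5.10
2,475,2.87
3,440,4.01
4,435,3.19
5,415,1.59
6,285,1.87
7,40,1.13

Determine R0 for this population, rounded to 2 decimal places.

16.56

lx = nx/n0 = nx/500: 1, 0.99, 0.95, 0.88, 0.87, 0.83, 0.57, 0.08
lx·mx by age: 0, 5.049, 2.7265, 3.5288, 2.7753, 1.3197, 1.0659, 0.0904
R0 = Σ lx·mx = 16.5556 → 16.56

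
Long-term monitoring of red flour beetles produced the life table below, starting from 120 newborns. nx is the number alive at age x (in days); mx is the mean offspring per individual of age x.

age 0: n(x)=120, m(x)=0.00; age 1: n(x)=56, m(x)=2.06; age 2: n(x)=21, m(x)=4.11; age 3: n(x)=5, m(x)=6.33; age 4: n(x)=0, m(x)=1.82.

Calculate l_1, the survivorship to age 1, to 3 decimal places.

l_1 = n_1/n_0 = 56/120 = 0.466667… → 0.467

0.467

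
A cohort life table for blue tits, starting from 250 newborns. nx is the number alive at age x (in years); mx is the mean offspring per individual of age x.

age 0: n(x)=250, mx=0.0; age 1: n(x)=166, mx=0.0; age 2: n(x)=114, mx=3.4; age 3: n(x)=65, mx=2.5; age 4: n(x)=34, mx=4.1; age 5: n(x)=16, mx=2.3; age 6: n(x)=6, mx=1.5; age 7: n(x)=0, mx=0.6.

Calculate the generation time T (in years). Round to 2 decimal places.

lx = nx/n0 = nx/250: 1, 0.664, 0.456, 0.26, 0.136, 0.064, 0.024, 0
lx·mx: 0, 0, 1.5504, 0.65, 0.5576, 0.1472, 0.036, 0 → R0 = 2.9412
x·lx·mx: 0, 0, 3.1008, 1.95, 2.2304, 0.736, 0.216, 0 → Σ = 8.2332
T = 8.2332 / 2.9412 = 2.799266… → 2.80

2.80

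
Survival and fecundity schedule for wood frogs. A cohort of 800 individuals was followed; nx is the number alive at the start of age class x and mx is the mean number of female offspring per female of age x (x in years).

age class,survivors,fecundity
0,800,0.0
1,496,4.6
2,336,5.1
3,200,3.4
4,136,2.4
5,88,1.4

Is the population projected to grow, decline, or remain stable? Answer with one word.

growing

lx = nx/n0 = nx/800: 1, 0.62, 0.42, 0.25, 0.17, 0.11
R0 = Σ lx·mx = 0 + 2.852 + 2.142 + 0.85 + 0.408 + 0.154 = 6.406
R0 > 1, so the population is growing.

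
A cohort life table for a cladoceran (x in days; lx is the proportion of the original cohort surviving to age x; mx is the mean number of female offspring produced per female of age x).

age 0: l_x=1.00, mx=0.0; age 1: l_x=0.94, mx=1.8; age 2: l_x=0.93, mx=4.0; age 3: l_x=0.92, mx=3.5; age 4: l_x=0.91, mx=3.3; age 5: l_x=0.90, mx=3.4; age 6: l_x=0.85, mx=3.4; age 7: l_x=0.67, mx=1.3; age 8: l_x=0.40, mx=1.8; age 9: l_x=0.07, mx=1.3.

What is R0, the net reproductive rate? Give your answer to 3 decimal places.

lx·mx by age: 0, 1.692, 3.72, 3.22, 3.003, 3.06, 2.89, 0.871, 0.72, 0.091
R0 = Σ lx·mx = 19.267 → 19.267

19.267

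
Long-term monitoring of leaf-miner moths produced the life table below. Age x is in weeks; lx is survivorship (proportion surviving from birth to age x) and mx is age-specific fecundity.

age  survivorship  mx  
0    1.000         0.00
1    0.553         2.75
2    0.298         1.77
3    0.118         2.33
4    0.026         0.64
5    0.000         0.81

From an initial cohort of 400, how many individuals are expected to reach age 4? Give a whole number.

Expected survivors = N0 · l_4 = 400 × 0.026 = 10.4 → 10

10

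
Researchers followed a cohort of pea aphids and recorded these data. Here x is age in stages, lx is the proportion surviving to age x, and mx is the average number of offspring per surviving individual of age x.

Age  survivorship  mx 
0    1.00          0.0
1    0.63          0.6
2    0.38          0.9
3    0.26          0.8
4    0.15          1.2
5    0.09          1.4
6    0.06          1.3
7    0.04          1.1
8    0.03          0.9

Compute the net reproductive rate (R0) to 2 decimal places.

lx·mx by age: 0, 0.378, 0.342, 0.208, 0.18, 0.126, 0.078, 0.044, 0.027
R0 = Σ lx·mx = 1.383 → 1.38

1.38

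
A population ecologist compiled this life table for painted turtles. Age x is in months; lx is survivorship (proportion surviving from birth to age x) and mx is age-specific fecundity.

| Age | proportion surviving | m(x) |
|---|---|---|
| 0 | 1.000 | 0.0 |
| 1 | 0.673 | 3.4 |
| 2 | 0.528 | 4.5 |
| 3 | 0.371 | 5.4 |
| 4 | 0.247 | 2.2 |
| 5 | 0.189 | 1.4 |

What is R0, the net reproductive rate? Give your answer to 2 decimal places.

7.48

lx·mx by age: 0, 2.2882, 2.376, 2.0034, 0.5434, 0.2646
R0 = Σ lx·mx = 7.4756 → 7.48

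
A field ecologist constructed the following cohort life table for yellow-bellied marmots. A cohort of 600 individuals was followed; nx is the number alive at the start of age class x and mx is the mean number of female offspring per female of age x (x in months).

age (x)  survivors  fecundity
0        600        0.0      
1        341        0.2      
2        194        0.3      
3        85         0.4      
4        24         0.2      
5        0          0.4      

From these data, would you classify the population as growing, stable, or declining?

lx = nx/n0 = nx/600: 1, 0.56833…, 0.32333…, 0.14167…, 0.04, 0
R0 = Σ lx·mx = 0 + 0.113667… + 0.097… + 0.056667… + 0.008 + 0 = 0.275333…
R0 < 1, so the population is declining.

declining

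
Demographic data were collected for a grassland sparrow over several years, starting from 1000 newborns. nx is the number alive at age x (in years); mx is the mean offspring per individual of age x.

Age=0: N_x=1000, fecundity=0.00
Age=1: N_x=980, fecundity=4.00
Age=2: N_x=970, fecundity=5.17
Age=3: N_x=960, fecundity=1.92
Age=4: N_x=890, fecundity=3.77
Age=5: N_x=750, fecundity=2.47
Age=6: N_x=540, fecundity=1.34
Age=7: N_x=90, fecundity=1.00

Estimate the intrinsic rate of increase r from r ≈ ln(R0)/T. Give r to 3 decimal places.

lx = nx/n0 = nx/1000: 1, 0.98, 0.97, 0.96, 0.89, 0.75, 0.54, 0.09
R0 = Σ lx·mx = 0 + 3.92 + 5.0149 + 1.8432 + 3.3553 + 1.8525 + 0.7236 + 0.09 = 16.7995
Σ x·lx·mx = 47.1347; T = 47.1347/16.7995 = 2.80572…
r ≈ ln(R0)/T = ln(16.7995)/2.80572… = 1.00557… → 1.006

1.006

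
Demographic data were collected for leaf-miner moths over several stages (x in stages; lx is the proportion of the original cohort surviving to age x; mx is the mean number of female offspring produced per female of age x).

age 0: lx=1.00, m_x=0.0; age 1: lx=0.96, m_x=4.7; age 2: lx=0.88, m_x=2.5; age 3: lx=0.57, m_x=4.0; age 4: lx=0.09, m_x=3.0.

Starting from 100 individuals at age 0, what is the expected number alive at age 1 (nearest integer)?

96

Expected survivors = N0 · l_1 = 100 × 0.96 = 96 → 96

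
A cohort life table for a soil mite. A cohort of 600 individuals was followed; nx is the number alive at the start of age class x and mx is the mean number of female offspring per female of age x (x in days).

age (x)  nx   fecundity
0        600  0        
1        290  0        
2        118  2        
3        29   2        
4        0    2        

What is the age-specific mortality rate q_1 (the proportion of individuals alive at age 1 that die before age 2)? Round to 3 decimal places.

0.593

lx = nx/n0 = nx/600: 1, 0.48333…, 0.19667…, 0.04833…, 0
q_1 = (l_1 − l_2) / l_1 = (0.483333… − 0.196667…) / 0.483333…
     = 0.286667… / 0.483333… = 0.593103… → 0.593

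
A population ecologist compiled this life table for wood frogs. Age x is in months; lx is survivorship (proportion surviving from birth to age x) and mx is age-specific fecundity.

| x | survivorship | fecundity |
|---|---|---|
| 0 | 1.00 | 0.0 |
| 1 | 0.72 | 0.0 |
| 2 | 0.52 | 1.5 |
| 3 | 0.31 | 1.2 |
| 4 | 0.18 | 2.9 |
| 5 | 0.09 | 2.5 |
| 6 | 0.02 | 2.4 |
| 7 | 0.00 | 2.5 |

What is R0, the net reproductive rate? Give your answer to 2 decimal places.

1.95

lx·mx by age: 0, 0, 0.78, 0.372, 0.522, 0.225, 0.048, 0
R0 = Σ lx·mx = 1.947 → 1.95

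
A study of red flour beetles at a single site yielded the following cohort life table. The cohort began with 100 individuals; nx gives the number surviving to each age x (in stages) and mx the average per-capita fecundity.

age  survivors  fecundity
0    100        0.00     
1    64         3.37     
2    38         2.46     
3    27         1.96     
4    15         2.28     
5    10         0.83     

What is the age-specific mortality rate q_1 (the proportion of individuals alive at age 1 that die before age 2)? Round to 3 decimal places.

0.406

lx = nx/n0 = nx/100: 1, 0.64, 0.38, 0.27, 0.15, 0.1
q_1 = (l_1 − l_2) / l_1 = (0.64 − 0.38) / 0.64
     = 0.26 / 0.64 = 0.40625 → 0.406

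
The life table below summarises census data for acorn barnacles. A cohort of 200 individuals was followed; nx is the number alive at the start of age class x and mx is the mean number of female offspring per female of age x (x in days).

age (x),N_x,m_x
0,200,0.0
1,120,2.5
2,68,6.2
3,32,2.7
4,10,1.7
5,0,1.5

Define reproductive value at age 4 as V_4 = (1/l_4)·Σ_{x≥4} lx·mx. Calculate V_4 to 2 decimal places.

1.70

lx = nx/n0 = nx/200: 1, 0.6, 0.34, 0.16, 0.05, 0
lx·mx for x ≥ 4: 0.085, 0 → sum = 0.085
V_4 = 0.085 / l_4 = 0.085 / 0.05 = 1.7 → 1.70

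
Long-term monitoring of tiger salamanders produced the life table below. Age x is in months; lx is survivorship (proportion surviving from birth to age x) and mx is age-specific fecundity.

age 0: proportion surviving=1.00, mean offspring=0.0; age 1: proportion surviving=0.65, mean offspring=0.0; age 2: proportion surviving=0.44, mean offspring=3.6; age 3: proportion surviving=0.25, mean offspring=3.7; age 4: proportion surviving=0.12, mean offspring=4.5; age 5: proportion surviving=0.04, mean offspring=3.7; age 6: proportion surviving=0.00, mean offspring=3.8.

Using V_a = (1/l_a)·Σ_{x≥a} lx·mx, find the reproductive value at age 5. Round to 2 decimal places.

lx·mx for x ≥ 5: 0.148, 0 → sum = 0.148
V_5 = 0.148 / l_5 = 0.148 / 0.04 = 3.7 → 3.70

3.70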